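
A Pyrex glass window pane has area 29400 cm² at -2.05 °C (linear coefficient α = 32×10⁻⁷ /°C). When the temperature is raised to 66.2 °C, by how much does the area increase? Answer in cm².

Area coefficient ≈ 2α; |ΔT| = 68.25 K
ΔA = 2αA₀ΔT = 2(32×10⁻⁷)(29400)(68.25) = 12.8 cm²

ΔA = 12.8 cm²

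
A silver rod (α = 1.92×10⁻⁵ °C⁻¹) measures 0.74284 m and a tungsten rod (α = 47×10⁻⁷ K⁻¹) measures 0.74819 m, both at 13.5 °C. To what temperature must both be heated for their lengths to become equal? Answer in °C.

T = 511.4 °C

Equal length when α₁L₁ΔT − α₂L₂ΔT = L₂ − L₁ = 5.35×10⁻³ m
α₁L₁ = 1.4262528×10⁻⁵, α₂L₂ = 3.516493×10⁻⁶ → Δ(αL) = 1.0746035×10⁻⁵ m/K
ΔT = 5.35×10⁻³ / 1.0746035×10⁻⁵ = 497.858 K, so T = 13.5 + 497.858 = 511.358 °C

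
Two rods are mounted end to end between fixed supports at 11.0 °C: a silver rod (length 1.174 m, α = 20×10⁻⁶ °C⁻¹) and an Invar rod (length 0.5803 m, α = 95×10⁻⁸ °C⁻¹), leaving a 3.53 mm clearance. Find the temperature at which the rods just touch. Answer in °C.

T = 158 °C

Gap closes when ΔL₁ + ΔL₂ = 3.53 mm = 3.53×10⁻³ m
(α₁L₁ + α₂L₂)ΔT = g
α₁L₁ + α₂L₂ = 20×10⁻⁶×1.174 + 95×10⁻⁸×0.5803 = 2.4031285×10⁻⁵ m/K
ΔT = 3.53×10⁻³ / 2.4031285×10⁻⁵ = 146.89 K
T = 11.0 + 146.89 = 157.89 °C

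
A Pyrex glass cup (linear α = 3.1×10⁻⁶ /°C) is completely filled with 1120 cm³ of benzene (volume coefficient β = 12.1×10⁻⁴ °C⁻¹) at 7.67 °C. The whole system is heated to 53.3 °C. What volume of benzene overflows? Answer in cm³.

The cup also expands: β_container ≈ 3α = 9.3×10⁻⁶ /K
Net overflow = V₀(β_liq − 3α_cont)ΔT
β − 3α = 1.21×10⁻³ − 9.3×10⁻⁶ = 1.2007×10⁻³ /K; ΔT = 45.63 K
ΔV = 1120 × 1.2007×10⁻³ × 45.63 = 61.4 cm³

61.4 cm³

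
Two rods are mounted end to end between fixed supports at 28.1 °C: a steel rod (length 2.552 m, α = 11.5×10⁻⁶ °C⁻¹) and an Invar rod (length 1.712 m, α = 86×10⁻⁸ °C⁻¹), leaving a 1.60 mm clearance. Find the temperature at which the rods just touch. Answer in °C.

Gap closes when ΔL₁ + ΔL₂ = 1.60 mm = 1.60×10⁻³ m
(α₁L₁ + α₂L₂)ΔT = g
α₁L₁ + α₂L₂ = 11.5×10⁻⁶×2.552 + 86×10⁻⁸×1.712 = 3.082032×10⁻⁵ m/K
ΔT = 1.60×10⁻³ / 3.082032×10⁻⁵ = 51.914 K
T = 28.1 + 51.914 = 80.014 °C

T = 80.0 °C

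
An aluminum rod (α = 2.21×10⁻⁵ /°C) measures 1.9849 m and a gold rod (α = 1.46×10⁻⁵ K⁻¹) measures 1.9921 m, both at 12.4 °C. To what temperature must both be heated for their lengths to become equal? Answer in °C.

T = 499.5 °C

Equal length when α₁L₁ΔT − α₂L₂ΔT = L₂ − L₁ = 7.20×10⁻³ m
α₁L₁ = 4.386629×10⁻⁵, α₂L₂ = 2.908466×10⁻⁵ → Δ(αL) = 1.478163×10⁻⁵ m/K
ΔT = 7.20×10⁻³ / 1.478163×10⁻⁵ = 487.091 K, so T = 12.4 + 487.091 = 499.491 °C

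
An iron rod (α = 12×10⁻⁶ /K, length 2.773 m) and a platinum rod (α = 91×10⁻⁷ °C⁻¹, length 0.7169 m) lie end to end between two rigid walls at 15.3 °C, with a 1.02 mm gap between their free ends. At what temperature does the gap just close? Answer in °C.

α₁L₁ = 3.3276×10⁻⁵ m/K, α₂L₂ = 6.52379×10⁻⁶ m/K → total 3.979979×10⁻⁵ m/K
ΔT = g/(α₁L₁+α₂L₂) = 1.02×10⁻³ / 3.979979×10⁻⁵ = 25.628 K
T = 15.3 + 25.628 = 40.928 °C

T = 40.9 °C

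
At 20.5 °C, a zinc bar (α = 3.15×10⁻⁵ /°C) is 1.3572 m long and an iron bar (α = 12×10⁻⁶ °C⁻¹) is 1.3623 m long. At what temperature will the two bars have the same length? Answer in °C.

Equal length when α₁L₁ΔT − α₂L₂ΔT = L₂ − L₁ = 5.10×10⁻³ m
α₁L₁ = 4.27518×10⁻⁵, α₂L₂ = 1.63476×10⁻⁵ → Δ(αL) = 2.64042×10⁻⁵ m/K
ΔT = 5.10×10⁻³ / 2.64042×10⁻⁵ = 193.151 K, so T = 20.5 + 193.151 = 213.651 °C

T = 213.7 °C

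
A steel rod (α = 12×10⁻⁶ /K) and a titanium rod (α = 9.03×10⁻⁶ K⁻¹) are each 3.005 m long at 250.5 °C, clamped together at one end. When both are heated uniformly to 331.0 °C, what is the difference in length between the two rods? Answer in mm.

0.718 mm

ΔT = 80.5 K
steel: ΔL = 12×10⁻⁶ × 3.005 m × 80.5 = 2.9028×10⁻³ m = 2.9028 mm
titanium: ΔL = 9.03×10⁻⁶ × 3.005 m × 80.5 = 2.1844×10⁻³ m = 2.1844 mm
difference = 2.9028 − 2.1844 = 0.7184 mm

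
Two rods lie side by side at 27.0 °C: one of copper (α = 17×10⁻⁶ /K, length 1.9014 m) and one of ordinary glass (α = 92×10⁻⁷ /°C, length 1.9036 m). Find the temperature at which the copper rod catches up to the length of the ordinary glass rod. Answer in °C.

T = 175.5 °C

L₁(1 + α₁ΔT) = L₂(1 + α₂ΔT) ⇒ ΔT = (L₂ − L₁)/(α₁L₁ − α₂L₂)
L₂ − L₁ = 1.9036 − 1.9014 = 2.20×10⁻³ m
α₁L₁ − α₂L₂ = 17×10⁻⁶×1.9014 − 92×10⁻⁷×1.9036 = 1.481068×10⁻⁵ m/K
ΔT = 2.20×10⁻³ / 1.481068×10⁻⁵ = 148.541 K
T = 27.0 + 148.541 = 175.541 °C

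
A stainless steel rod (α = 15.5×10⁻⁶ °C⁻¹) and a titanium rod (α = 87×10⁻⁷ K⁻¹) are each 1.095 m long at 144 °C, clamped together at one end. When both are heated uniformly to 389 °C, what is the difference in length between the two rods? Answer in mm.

1.82 mm

ΔT = 245 K
stainless steel: ΔL = 15.5×10⁻⁶ × 1.095 m × 245 = 4.1583×10⁻³ m = 4.1583 mm
titanium: ΔL = 87×10⁻⁷ × 1.095 m × 245 = 2.3340×10⁻³ m = 2.3340 mm
difference = 4.1583 − 2.3340 = 1.8243 mm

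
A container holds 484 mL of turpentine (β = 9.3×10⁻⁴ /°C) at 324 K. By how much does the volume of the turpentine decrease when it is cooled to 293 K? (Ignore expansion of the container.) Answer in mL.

ΔV = 14.0 mL

|ΔT| = |293 − 324| = 31 K
ΔV = βV₀ΔT = (9.3×10⁻⁴)(484)(31) = 14.0 mL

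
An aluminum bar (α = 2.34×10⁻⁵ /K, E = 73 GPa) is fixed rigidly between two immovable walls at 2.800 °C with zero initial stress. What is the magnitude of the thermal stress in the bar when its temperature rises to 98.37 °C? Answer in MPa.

Fully constrained: the free strain ε = αΔT is blocked, so σ = Eε = EαΔT.
|ΔT| = 95.570 K
σ = 73.0×10⁹ × 2.34×10⁻⁵ × 95.570 = 1.63×10⁸ Pa

σ = 163 MPa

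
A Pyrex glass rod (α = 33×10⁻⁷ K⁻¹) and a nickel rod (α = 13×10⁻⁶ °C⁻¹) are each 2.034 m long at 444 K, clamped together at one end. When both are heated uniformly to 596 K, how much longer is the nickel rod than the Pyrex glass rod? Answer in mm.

ΔT = 152 K
Pyrex glass: ΔL = 33×10⁻⁷ × 2.034 m × 152 = 1.0203×10⁻³ m = 1.0203 mm
nickel: ΔL = 13×10⁻⁶ × 2.034 m × 152 = 4.0192×10⁻³ m = 4.0192 mm
difference = 4.0192 − 1.0203 = 2.9989 mm

3.00 mm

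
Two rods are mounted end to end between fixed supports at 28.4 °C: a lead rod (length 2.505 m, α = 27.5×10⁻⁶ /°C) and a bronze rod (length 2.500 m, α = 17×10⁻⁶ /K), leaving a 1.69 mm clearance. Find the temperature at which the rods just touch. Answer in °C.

T = 43.6 °C

Gap closes when ΔL₁ + ΔL₂ = 1.69 mm = 1.69×10⁻³ m
(α₁L₁ + α₂L₂)ΔT = g
α₁L₁ + α₂L₂ = 27.5×10⁻⁶×2.505 + 17×10⁻⁶×2.500 = 1.113875×10⁻⁴ m/K
ΔT = 1.69×10⁻³ / 1.113875×10⁻⁴ = 15.172 K
T = 28.4 + 15.172 = 43.572 °C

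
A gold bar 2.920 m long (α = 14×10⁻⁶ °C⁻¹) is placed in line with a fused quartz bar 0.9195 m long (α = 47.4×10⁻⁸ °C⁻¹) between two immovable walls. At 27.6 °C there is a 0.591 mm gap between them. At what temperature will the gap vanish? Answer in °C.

T = 41.9 °C

α₁L₁ = 4.088×10⁻⁵ m/K, α₂L₂ = 4.35843×10⁻⁷ m/K → total 4.1315843×10⁻⁵ m/K
ΔT = g/(α₁L₁+α₂L₂) = 5.91×10⁻⁴ / 4.1315843×10⁻⁵ = 14.304 K
T = 27.6 + 14.304 = 41.904 °C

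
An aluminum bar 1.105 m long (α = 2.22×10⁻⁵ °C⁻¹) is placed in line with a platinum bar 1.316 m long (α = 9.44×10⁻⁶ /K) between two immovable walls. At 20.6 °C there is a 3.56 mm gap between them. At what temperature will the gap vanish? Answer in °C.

T = 117 °C

Gap closes when ΔL₁ + ΔL₂ = 3.56 mm = 3.56×10⁻³ m
(α₁L₁ + α₂L₂)ΔT = g
α₁L₁ + α₂L₂ = 2.22×10⁻⁵×1.105 + 9.44×10⁻⁶×1.316 = 3.695404×10⁻⁵ m/K
ΔT = 3.56×10⁻³ / 3.695404×10⁻⁵ = 96.34 K
T = 20.6 + 96.34 = 116.94 °C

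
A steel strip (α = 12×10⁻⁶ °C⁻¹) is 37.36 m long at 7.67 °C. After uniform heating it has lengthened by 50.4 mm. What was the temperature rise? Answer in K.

ΔL = αL₀ΔT ⇒ ΔT = ΔL / (αL₀)
ΔT = 50.4×10⁻³ m / (12×10⁻⁶ × 37.36 m) = 112.42 K

ΔT = 112 K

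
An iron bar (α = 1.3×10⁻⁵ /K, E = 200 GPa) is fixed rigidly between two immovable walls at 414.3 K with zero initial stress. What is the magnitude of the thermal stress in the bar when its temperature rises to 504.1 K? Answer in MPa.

Fully constrained: the free strain ε = αΔT is blocked, so σ = Eε = EαΔT.
|ΔT| = 89.8 K
σ = 200×10⁹ × 1.3×10⁻⁵ × 89.8 = 2.33×10⁸ Pa

σ = 233 MPa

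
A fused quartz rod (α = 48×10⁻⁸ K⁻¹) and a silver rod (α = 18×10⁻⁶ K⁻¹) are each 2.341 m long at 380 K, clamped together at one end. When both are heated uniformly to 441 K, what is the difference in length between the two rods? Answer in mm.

2.50 mm

ΔT = 61 K
fused quartz: ΔL = 48×10⁻⁸ × 2.341 m × 61 = 6.8544×10⁻⁵ m = 0.068544 mm
silver: ΔL = 18×10⁻⁶ × 2.341 m × 61 = 2.5704×10⁻³ m = 2.5704 mm
difference = 2.5704 − 0.068544 = 2.501856 mm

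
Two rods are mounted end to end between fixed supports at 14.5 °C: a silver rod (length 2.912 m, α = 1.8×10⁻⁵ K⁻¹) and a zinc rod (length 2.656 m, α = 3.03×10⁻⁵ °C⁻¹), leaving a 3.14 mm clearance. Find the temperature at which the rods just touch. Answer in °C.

α₁L₁ = 5.2416×10⁻⁵ m/K, α₂L₂ = 8.04768×10⁻⁵ m/K → total 1.328928×10⁻⁴ m/K
ΔT = g/(α₁L₁+α₂L₂) = 3.14×10⁻³ / 1.328928×10⁻⁴ = 23.628 K
T = 14.5 + 23.628 = 38.128 °C

T = 38.1 °C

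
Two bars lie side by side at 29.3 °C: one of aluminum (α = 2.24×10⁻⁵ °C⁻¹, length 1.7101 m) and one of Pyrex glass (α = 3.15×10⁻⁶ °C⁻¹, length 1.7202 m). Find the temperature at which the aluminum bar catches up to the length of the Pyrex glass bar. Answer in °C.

Equal length when α₁L₁ΔT − α₂L₂ΔT = L₂ − L₁ = 1.01×10⁻² m
α₁L₁ = 3.830624×10⁻⁵, α₂L₂ = 5.41863×10⁻⁶ → Δ(αL) = 3.288761×10⁻⁵ m/K
ΔT = 1.01×10⁻² / 3.288761×10⁻⁵ = 307.107 K, so T = 29.3 + 307.107 = 336.407 °C

T = 336.4 °C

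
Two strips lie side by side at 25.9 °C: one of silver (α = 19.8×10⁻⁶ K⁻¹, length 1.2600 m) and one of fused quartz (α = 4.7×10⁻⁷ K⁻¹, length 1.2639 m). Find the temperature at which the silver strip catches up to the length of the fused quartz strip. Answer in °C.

T = 186.0 °C

L₁(1 + α₁ΔT) = L₂(1 + α₂ΔT) ⇒ ΔT = (L₂ − L₁)/(α₁L₁ − α₂L₂)
L₂ − L₁ = 1.2639 − 1.2600 = 3.90×10⁻³ m
α₁L₁ − α₂L₂ = 19.8×10⁻⁶×1.2600 − 4.7×10⁻⁷×1.2639 = 2.4353967×10⁻⁵ m/K
ΔT = 3.90×10⁻³ / 2.4353967×10⁻⁵ = 160.138 K
T = 25.9 + 160.138 = 186.038 °C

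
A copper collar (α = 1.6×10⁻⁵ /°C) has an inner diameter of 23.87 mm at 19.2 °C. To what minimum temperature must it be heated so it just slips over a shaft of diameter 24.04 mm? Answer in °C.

T = 464 °C

Required Δd = 24.04 − 23.87 = 0.17 mm
Δd = αd₀ΔT ⇒ ΔT = Δd/(αd₀) = 0.17 / (1.6×10⁻⁵ × 23.87) = 445.12 K
T_min = 19.2 + 445.12 = 464.32 °C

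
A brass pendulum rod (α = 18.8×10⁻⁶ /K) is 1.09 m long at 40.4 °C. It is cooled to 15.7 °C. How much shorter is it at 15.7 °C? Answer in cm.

|ΔT| = |15.7 − 40.4| = 24.7 K
ΔL = αL₀ΔT = (18.8×10⁻⁶)(1.09)(24.7) = 5.06×10⁻⁴ m

ΔL = 0.0506 cm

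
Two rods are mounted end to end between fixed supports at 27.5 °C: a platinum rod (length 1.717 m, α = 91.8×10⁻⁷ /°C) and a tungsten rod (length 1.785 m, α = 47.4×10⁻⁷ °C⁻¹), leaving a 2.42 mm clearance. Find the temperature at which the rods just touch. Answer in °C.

α₁L₁ = 1.576206×10⁻⁵ m/K, α₂L₂ = 8.4609×10⁻⁶ m/K → total 2.422296×10⁻⁵ m/K
ΔT = g/(α₁L₁+α₂L₂) = 2.42×10⁻³ / 2.422296×10⁻⁵ = 99.91 K
T = 27.5 + 99.91 = 127.41 °C

T = 127 °C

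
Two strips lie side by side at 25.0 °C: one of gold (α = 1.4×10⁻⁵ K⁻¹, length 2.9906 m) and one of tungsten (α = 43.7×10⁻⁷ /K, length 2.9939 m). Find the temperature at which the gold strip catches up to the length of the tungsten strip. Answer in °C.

L₁(1 + α₁ΔT) = L₂(1 + α₂ΔT) ⇒ ΔT = (L₂ − L₁)/(α₁L₁ − α₂L₂)
L₂ − L₁ = 2.9939 − 2.9906 = 3.30×10⁻³ m
α₁L₁ − α₂L₂ = 1.4×10⁻⁵×2.9906 − 43.7×10⁻⁷×2.9939 = 2.8785057×10⁻⁵ m/K
ΔT = 3.30×10⁻³ / 2.8785057×10⁻⁵ = 114.643 K
T = 25.0 + 114.643 = 139.643 °C

T = 139.6 °C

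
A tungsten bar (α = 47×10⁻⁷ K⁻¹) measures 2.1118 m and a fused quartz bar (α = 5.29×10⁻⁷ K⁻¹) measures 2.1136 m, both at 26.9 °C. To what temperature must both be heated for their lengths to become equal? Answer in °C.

L₁(1 + α₁ΔT) = L₂(1 + α₂ΔT) ⇒ ΔT = (L₂ − L₁)/(α₁L₁ − α₂L₂)
L₂ − L₁ = 2.1136 − 2.1118 = 1.80×10⁻³ m
α₁L₁ − α₂L₂ = 47×10⁻⁷×2.1118 − 5.29×10⁻⁷×2.1136 = 8.8073656×10⁻⁶ m/K
ΔT = 1.80×10⁻³ / 8.8073656×10⁻⁶ = 204.374 K
T = 26.9 + 204.374 = 231.274 °C

T = 231.3 °C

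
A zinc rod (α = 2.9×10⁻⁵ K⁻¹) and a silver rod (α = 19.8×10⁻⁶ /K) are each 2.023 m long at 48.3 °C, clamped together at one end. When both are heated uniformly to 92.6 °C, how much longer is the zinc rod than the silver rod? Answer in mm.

ΔT = 44.3 K
zinc: ΔL = 2.9×10⁻⁵ × 2.023 m × 44.3 = 2.5989×10⁻³ m = 2.5989 mm
silver: ΔL = 19.8×10⁻⁶ × 2.023 m × 44.3 = 1.7745×10⁻³ m = 1.7745 mm
difference = 2.5989 − 1.7745 = 0.8244 mm

0.824 mm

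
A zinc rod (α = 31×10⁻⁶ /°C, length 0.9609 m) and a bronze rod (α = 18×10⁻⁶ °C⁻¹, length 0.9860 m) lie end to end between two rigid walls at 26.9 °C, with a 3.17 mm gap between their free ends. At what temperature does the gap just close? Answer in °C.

T = 93.6 °C

α₁L₁ = 2.97879×10⁻⁵ m/K, α₂L₂ = 1.7748×10⁻⁵ m/K → total 4.75359×10⁻⁵ m/K
ΔT = g/(α₁L₁+α₂L₂) = 3.17×10⁻³ / 4.75359×10⁻⁵ = 66.686 K
T = 26.9 + 66.686 = 93.586 °C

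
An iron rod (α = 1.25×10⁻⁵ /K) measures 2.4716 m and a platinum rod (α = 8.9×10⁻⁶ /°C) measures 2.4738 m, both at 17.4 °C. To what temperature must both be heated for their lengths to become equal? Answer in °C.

L₁(1 + α₁ΔT) = L₂(1 + α₂ΔT) ⇒ ΔT = (L₂ − L₁)/(α₁L₁ − α₂L₂)
L₂ − L₁ = 2.4738 − 2.4716 = 2.20×10⁻³ m
α₁L₁ − α₂L₂ = 1.25×10⁻⁵×2.4716 − 8.9×10⁻⁶×2.4738 = 8.87818×10⁻⁶ m/K
ΔT = 2.20×10⁻³ / 8.87818×10⁻⁶ = 247.799 K
T = 17.4 + 247.799 = 265.199 °C

T = 265.2 °C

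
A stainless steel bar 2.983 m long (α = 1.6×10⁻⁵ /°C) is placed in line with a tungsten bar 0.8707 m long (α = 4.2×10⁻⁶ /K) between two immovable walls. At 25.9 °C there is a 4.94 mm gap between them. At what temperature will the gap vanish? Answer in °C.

T = 122 °C

Gap closes when ΔL₁ + ΔL₂ = 4.94 mm = 4.94×10⁻³ m
(α₁L₁ + α₂L₂)ΔT = g
α₁L₁ + α₂L₂ = 1.6×10⁻⁵×2.983 + 4.2×10⁻⁶×0.8707 = 5.138494×10⁻⁵ m/K
ΔT = 4.94×10⁻³ / 5.138494×10⁻⁵ = 96.14 K
T = 25.9 + 96.14 = 122.04 °C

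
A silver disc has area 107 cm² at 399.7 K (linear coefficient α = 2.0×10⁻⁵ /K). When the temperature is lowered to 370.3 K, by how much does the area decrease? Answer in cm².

Area coefficient ≈ 2α; |ΔT| = 29.4 K
ΔA = 2αA₀ΔT = 2(2.0×10⁻⁵)(107)(29.4) = 0.126 cm²

ΔA = 0.126 cm²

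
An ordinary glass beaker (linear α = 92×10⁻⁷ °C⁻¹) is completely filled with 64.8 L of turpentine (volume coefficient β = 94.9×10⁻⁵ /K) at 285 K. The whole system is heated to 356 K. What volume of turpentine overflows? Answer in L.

The beaker also expands: β_container ≈ 3α = 2.76×10⁻⁵ /K
Net overflow = V₀(β_liq − 3α_cont)ΔT
β − 3α = 9.49×10⁻⁴ − 2.76×10⁻⁵ = 9.214×10⁻⁴ /K; ΔT = 71 K
ΔV = 64.8 × 9.214×10⁻⁴ × 71 = 4.24 L

4.24 L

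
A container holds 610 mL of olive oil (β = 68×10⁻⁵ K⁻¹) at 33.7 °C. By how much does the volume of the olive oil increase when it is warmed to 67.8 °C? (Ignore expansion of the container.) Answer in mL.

ΔV = 14.1 mL

|ΔT| = |67.8 − 33.7| = 34.1 K
ΔV = βV₀ΔT = (68×10⁻⁵)(610)(34.1) = 14.1 mL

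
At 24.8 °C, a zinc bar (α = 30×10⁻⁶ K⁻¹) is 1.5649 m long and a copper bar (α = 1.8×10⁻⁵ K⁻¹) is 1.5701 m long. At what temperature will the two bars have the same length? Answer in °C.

L₁(1 + α₁ΔT) = L₂(1 + α₂ΔT) ⇒ ΔT = (L₂ − L₁)/(α₁L₁ − α₂L₂)
L₂ − L₁ = 1.5701 − 1.5649 = 5.20×10⁻³ m
α₁L₁ − α₂L₂ = 30×10⁻⁶×1.5649 − 1.8×10⁻⁵×1.5701 = 1.86852×10⁻⁵ m/K
ΔT = 5.20×10⁻³ / 1.86852×10⁻⁵ = 278.295 K
T = 24.8 + 278.295 = 303.095 °C

T = 303.1 °C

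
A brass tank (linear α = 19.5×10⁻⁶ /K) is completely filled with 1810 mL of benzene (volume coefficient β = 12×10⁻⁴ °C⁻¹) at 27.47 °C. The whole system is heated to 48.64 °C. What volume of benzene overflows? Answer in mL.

43.7 mL

The tank also expands: β_container ≈ 3α = 5.85×10⁻⁵ /K
Net overflow = V₀(β_liq − 3α_cont)ΔT
β − 3α = 1.20×10⁻³ − 5.85×10⁻⁵ = 1.1415×10⁻³ /K; ΔT = 21.17 K
ΔV = 1810 × 1.1415×10⁻³ × 21.17 = 43.7 mL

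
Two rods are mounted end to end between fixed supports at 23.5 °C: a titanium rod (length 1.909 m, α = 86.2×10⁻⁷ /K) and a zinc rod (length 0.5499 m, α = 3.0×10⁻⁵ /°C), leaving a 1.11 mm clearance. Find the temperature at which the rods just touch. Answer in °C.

T = 57.2 °C

Gap closes when ΔL₁ + ΔL₂ = 1.11 mm = 1.11×10⁻³ m
(α₁L₁ + α₂L₂)ΔT = g
α₁L₁ + α₂L₂ = 86.2×10⁻⁷×1.909 + 3.0×10⁻⁵×0.5499 = 3.295258×10⁻⁵ m/K
ΔT = 1.11×10⁻³ / 3.295258×10⁻⁵ = 33.685 K
T = 23.5 + 33.685 = 57.185 °C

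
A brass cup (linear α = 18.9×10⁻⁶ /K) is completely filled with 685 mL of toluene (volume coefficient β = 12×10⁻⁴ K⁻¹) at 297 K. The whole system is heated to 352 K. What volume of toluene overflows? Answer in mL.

43.1 mL

The cup also expands: β_container ≈ 3α = 5.67×10⁻⁵ /K
Net overflow = V₀(β_liq − 3α_cont)ΔT
β − 3α = 1.20×10⁻³ − 5.67×10⁻⁵ = 1.1433×10⁻³ /K; ΔT = 55 K
ΔV = 685 × 1.1433×10⁻³ × 55 = 43.1 mL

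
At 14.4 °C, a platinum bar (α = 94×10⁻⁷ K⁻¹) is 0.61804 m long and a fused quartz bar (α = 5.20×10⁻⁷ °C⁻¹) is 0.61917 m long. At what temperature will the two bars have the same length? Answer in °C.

T = 220.3 °C

Equal length when α₁L₁ΔT − α₂L₂ΔT = L₂ − L₁ = 1.13×10⁻³ m
α₁L₁ = 5.809576×10⁻⁶, α₂L₂ = 3.219684×10⁻⁷ → Δ(αL) = 5.4876076×10⁻⁶ m/K
ΔT = 1.13×10⁻³ / 5.4876076×10⁻⁶ = 205.919 K, so T = 14.4 + 205.919 = 220.319 °C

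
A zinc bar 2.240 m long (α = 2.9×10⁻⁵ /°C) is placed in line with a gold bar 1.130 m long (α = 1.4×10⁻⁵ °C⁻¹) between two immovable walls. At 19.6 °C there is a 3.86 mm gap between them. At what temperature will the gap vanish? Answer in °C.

Gap closes when ΔL₁ + ΔL₂ = 3.86 mm = 3.86×10⁻³ m
(α₁L₁ + α₂L₂)ΔT = g
α₁L₁ + α₂L₂ = 2.9×10⁻⁵×2.240 + 1.4×10⁻⁵×1.130 = 8.078×10⁻⁵ m/K
ΔT = 3.86×10⁻³ / 8.078×10⁻⁵ = 47.784 K
T = 19.6 + 47.784 = 67.384 °C

T = 67.4 °C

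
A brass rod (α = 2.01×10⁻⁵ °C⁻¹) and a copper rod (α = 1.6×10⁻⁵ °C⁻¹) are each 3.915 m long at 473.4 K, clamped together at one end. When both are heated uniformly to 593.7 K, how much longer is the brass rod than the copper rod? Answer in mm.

ΔT = 120.3 K
brass: ΔL = 2.01×10⁻⁵ × 3.915 m × 120.3 = 9.4666×10⁻³ m = 9.4666 mm
copper: ΔL = 1.6×10⁻⁵ × 3.915 m × 120.3 = 7.5356×10⁻³ m = 7.5356 mm
difference = 9.4666 − 7.5356 = 1.9310 mm

1.93 mm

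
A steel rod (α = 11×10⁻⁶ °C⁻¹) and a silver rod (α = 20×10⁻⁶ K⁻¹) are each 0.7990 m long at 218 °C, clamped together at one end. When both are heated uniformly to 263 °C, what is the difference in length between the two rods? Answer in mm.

ΔT = 45 K
steel: ΔL = 11×10⁻⁶ × 0.7990 m × 45 = 3.9550×10⁻⁴ m = 0.39550 mm
silver: ΔL = 20×10⁻⁶ × 0.7990 m × 45 = 7.1910×10⁻⁴ m = 0.71910 mm
difference = 0.71910 − 0.39550 = 0.3236 mm

0.324 mm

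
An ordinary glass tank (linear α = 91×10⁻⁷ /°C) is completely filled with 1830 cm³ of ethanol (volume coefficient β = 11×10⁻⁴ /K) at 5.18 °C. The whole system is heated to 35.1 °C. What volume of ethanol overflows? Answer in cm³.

The tank also expands: β_container ≈ 3α = 2.73×10⁻⁵ /K
Net overflow = V₀(β_liq − 3α_cont)ΔT
β − 3α = 1.10×10⁻³ − 2.73×10⁻⁵ = 1.0727×10⁻³ /K; ΔT = 29.92 K
ΔV = 1830 × 1.0727×10⁻³ × 29.92 = 58.7 cm³

58.7 cm³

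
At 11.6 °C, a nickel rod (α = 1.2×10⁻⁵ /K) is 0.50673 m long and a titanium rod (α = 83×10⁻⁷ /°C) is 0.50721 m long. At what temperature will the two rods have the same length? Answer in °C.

Equal length when α₁L₁ΔT − α₂L₂ΔT = L₂ − L₁ = 4.80×10⁻⁴ m
α₁L₁ = 6.08076×10⁻⁶, α₂L₂ = 4.209843×10⁻⁶ → Δ(αL) = 1.870917×10⁻⁶ m/K
ΔT = 4.80×10⁻⁴ / 1.870917×10⁻⁶ = 256.559 K, so T = 11.6 + 256.559 = 268.159 °C

T = 268.2 °C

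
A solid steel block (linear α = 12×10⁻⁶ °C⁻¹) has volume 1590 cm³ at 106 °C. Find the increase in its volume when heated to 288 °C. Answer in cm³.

ΔV = 10.4 cm³

Isotropic solid: β ≈ 3α = 3.6×10⁻⁵ /K; ΔT = 182 K
ΔV = 3αV₀ΔT = 3(12×10⁻⁶)(1590)(182) = 10.4 cm³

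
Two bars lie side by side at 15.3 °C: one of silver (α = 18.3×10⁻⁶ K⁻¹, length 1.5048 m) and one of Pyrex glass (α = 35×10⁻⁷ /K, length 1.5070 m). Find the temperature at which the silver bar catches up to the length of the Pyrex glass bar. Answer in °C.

Equal length when α₁L₁ΔT − α₂L₂ΔT = L₂ − L₁ = 2.20×10⁻³ m
α₁L₁ = 2.753784×10⁻⁵, α₂L₂ = 5.2745×10⁻⁶ → Δ(αL) = 2.226334×10⁻⁵ m/K
ΔT = 2.20×10⁻³ / 2.226334×10⁻⁵ = 98.817 K, so T = 15.3 + 98.817 = 114.117 °C

T = 114.1 °C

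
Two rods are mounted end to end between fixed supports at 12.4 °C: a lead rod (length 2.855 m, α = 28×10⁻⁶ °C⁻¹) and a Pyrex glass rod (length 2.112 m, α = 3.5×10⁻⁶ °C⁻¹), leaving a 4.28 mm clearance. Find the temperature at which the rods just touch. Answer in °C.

T = 61.4 °C

Gap closes when ΔL₁ + ΔL₂ = 4.28 mm = 4.28×10⁻³ m
(α₁L₁ + α₂L₂)ΔT = g
α₁L₁ + α₂L₂ = 28×10⁻⁶×2.855 + 3.5×10⁻⁶×2.112 = 8.7332×10⁻⁵ m/K
ΔT = 4.28×10⁻³ / 8.7332×10⁻⁵ = 49.008 K
T = 12.4 + 49.008 = 61.408 °C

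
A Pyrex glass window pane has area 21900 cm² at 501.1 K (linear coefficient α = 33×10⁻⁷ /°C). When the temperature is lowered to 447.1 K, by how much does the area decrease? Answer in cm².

Area coefficient ≈ 2α; |ΔT| = 54.0 K
ΔA = 2αA₀ΔT = 2(33×10⁻⁷)(21900)(54.0) = 7.81 cm²

ΔA = 7.81 cm²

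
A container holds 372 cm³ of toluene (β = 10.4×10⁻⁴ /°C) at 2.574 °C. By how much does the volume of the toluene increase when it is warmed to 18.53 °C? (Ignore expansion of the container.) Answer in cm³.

|ΔT| = |18.53 − 2.574| = 15.956 K
ΔV = βV₀ΔT = (10.4×10⁻⁴)(372)(15.956) = 6.17 cm³

ΔV = 6.17 cm³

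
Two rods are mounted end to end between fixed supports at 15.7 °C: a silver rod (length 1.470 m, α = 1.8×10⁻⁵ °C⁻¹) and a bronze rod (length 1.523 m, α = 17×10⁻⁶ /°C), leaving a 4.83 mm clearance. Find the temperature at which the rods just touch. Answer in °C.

α₁L₁ = 2.646×10⁻⁵ m/K, α₂L₂ = 2.5891×10⁻⁵ m/K → total 5.2351×10⁻⁵ m/K
ΔT = g/(α₁L₁+α₂L₂) = 4.83×10⁻³ / 5.2351×10⁻⁵ = 92.26 K
T = 15.7 + 92.26 = 107.96 °C

T = 108 °C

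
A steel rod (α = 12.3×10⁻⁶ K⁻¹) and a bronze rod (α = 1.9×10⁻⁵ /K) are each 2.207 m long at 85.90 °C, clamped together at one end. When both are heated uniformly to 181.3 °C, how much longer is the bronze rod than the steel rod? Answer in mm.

1.41 mm

ΔT = 95.40 K
steel: ΔL = 12.3×10⁻⁶ × 2.207 m × 95.40 = 2.5897×10⁻³ m = 2.5897 mm
bronze: ΔL = 1.9×10⁻⁵ × 2.207 m × 95.40 = 4.0004×10⁻³ m = 4.0004 mm
difference = 4.0004 − 2.5897 = 1.4107 mm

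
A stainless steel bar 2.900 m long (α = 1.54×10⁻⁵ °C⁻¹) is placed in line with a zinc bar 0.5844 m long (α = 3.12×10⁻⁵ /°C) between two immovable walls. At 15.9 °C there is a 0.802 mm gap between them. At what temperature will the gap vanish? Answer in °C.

T = 28.7 °C

Gap closes when ΔL₁ + ΔL₂ = 0.802 mm = 8.02×10⁻⁴ m
(α₁L₁ + α₂L₂)ΔT = g
α₁L₁ + α₂L₂ = 1.54×10⁻⁵×2.900 + 3.12×10⁻⁵×0.5844 = 6.289328×10⁻⁵ m/K
ΔT = 8.02×10⁻⁴ / 6.289328×10⁻⁵ = 12.752 K
T = 15.9 + 12.752 = 28.652 °C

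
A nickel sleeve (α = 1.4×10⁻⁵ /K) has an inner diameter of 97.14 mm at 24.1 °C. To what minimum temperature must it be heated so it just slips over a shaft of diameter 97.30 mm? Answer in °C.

Required Δd = 97.30 − 97.14 = 0.16 mm
Δd = αd₀ΔT ⇒ ΔT = Δd/(αd₀) = 0.16 / (1.4×10⁻⁵ × 97.14) = 117.65 K
T_min = 24.1 + 117.65 = 141.75 °C

T = 142 °C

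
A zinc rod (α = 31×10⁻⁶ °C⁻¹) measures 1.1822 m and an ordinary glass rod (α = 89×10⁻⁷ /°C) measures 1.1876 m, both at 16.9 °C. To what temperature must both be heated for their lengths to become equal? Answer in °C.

T = 224.0 °C

Equal length when α₁L₁ΔT − α₂L₂ΔT = L₂ − L₁ = 5.40×10⁻³ m
α₁L₁ = 3.66482×10⁻⁵, α₂L₂ = 1.056964×10⁻⁵ → Δ(αL) = 2.607856×10⁻⁵ m/K
ΔT = 5.40×10⁻³ / 2.607856×10⁻⁵ = 207.067 K, so T = 16.9 + 207.067 = 223.967 °C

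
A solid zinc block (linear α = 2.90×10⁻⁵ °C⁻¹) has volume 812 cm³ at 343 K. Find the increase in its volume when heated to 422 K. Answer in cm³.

Isotropic solid: β ≈ 3α = 8.7×10⁻⁵ /K; ΔT = 79 K
ΔV = 3αV₀ΔT = 3(2.90×10⁻⁵)(812)(79) = 5.58 cm³

ΔV = 5.58 cm³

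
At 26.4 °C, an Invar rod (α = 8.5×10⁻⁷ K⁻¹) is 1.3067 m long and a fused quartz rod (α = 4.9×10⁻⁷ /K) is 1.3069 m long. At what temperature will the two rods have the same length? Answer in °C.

L₁(1 + α₁ΔT) = L₂(1 + α₂ΔT) ⇒ ΔT = (L₂ − L₁)/(α₁L₁ − α₂L₂)
L₂ − L₁ = 1.3069 − 1.3067 = 2.00×10⁻⁴ m
α₁L₁ − α₂L₂ = 8.5×10⁻⁷×1.3067 − 4.9×10⁻⁷×1.3069 = 4.70314×10⁻⁷ m/K
ΔT = 2.00×10⁻⁴ / 4.70314×10⁻⁷ = 425.248 K
T = 26.4 + 425.248 = 451.648 °C

T = 451.6 °C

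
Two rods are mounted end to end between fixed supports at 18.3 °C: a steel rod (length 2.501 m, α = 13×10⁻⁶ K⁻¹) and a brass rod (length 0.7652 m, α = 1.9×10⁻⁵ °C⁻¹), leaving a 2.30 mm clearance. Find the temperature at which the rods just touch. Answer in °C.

T = 67.2 °C

Gap closes when ΔL₁ + ΔL₂ = 2.30 mm = 2.30×10⁻³ m
(α₁L₁ + α₂L₂)ΔT = g
α₁L₁ + α₂L₂ = 13×10⁻⁶×2.501 + 1.9×10⁻⁵×0.7652 = 4.70518×10⁻⁵ m/K
ΔT = 2.30×10⁻³ / 4.70518×10⁻⁵ = 48.882 K
T = 18.3 + 48.882 = 67.182 °C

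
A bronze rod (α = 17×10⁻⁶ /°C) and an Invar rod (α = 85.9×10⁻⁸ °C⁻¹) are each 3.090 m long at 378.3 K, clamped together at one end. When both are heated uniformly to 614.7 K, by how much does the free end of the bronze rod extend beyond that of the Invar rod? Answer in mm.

11.8 mm

ΔT = 236.4 K
bronze: ΔL = 17×10⁻⁶ × 3.090 m × 236.4 = 1.2418×10⁻² m = 12.418 mm
Invar: ΔL = 85.9×10⁻⁸ × 3.090 m × 236.4 = 6.2748×10⁻⁴ m = 0.62748 mm
difference = 12.418 − 0.62748 = 11.79052 mm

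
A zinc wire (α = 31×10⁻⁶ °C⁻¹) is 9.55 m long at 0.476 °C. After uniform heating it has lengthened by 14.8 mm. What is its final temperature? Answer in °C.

T = 50.5 °C

ΔL = αL₀ΔT ⇒ ΔT = ΔL / (αL₀)
ΔT = 14.8×10⁻³ m / (31×10⁻⁶ × 9.55 m) = 49.992 K
T = 0.476 + 49.992 = 50.468 °C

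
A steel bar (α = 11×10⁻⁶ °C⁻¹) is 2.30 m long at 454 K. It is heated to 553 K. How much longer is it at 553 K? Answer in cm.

|ΔT| = |553 − 454| = 99 K
ΔL = αL₀ΔT = (11×10⁻⁶)(2.30)(99) = 2.50×10⁻³ m

ΔL = 0.250 cm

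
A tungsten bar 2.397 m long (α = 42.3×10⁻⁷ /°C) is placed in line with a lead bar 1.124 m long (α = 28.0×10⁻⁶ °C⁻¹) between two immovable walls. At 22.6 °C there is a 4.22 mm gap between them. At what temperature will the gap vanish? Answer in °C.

T = 124 °C

Gap closes when ΔL₁ + ΔL₂ = 4.22 mm = 4.22×10⁻³ m
(α₁L₁ + α₂L₂)ΔT = g
α₁L₁ + α₂L₂ = 42.3×10⁻⁷×2.397 + 28.0×10⁻⁶×1.124 = 4.161131×10⁻⁵ m/K
ΔT = 4.22×10⁻³ / 4.161131×10⁻⁵ = 101.41 K
T = 22.6 + 101.41 = 124.01 °C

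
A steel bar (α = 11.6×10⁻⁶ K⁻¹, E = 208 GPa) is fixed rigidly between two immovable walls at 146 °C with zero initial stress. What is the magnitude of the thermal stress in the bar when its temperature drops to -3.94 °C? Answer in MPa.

Fully constrained: the free strain ε = αΔT is blocked, so σ = Eε = EαΔT.
|ΔT| = 149.94 K
σ = 208×10⁹ × 11.6×10⁻⁶ × 149.94 = 3.62×10⁸ Pa

σ = 362 MPa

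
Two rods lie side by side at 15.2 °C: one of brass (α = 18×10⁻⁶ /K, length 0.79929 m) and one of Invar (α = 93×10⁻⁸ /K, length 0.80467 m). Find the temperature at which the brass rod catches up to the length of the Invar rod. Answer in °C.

T = 409.7 °C

L₁(1 + α₁ΔT) = L₂(1 + α₂ΔT) ⇒ ΔT = (L₂ − L₁)/(α₁L₁ − α₂L₂)
L₂ − L₁ = 0.80467 − 0.79929 = 5.38×10⁻³ m
α₁L₁ − α₂L₂ = 18×10⁻⁶×0.79929 − 93×10⁻⁸×0.80467 = 1.36388769×10⁻⁵ m/K
ΔT = 5.38×10⁻³ / 1.36388769×10⁻⁵ = 394.461 K
T = 15.2 + 394.461 = 409.661 °C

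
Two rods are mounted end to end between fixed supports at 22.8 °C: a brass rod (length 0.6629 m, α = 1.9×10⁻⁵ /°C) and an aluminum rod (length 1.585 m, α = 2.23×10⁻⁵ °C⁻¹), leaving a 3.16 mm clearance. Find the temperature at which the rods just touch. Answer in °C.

T = 88.7 °C

α₁L₁ = 1.25951×10⁻⁵ m/K, α₂L₂ = 3.53455×10⁻⁵ m/K → total 4.79406×10⁻⁵ m/K
ΔT = g/(α₁L₁+α₂L₂) = 3.16×10⁻³ / 4.79406×10⁻⁵ = 65.915 K
T = 22.8 + 65.915 = 88.715 °C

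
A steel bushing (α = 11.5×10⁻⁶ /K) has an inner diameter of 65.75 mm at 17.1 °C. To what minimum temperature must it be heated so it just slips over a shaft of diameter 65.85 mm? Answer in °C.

T = 149 °C

Required Δd = 65.85 − 65.75 = 0.10 mm
Δd = αd₀ΔT ⇒ ΔT = Δd/(αd₀) = 0.10 / (11.5×10⁻⁶ × 65.75) = 132.25 K
T_min = 17.1 + 132.25 = 149.35 °C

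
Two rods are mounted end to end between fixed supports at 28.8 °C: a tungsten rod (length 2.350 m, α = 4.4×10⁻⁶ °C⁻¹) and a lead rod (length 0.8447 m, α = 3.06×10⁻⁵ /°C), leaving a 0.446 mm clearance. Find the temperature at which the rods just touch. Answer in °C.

T = 41.1 °C

Gap closes when ΔL₁ + ΔL₂ = 0.446 mm = 4.46×10⁻⁴ m
(α₁L₁ + α₂L₂)ΔT = g
α₁L₁ + α₂L₂ = 4.4×10⁻⁶×2.350 + 3.06×10⁻⁵×0.8447 = 3.618782×10⁻⁵ m/K
ΔT = 4.46×10⁻⁴ / 3.618782×10⁻⁵ = 12.325 K
T = 28.8 + 12.325 = 41.125 °C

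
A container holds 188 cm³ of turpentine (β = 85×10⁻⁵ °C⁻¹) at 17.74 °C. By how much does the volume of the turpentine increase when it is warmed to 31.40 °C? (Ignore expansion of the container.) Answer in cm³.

ΔV = 2.18 cm³

|ΔT| = |31.40 − 17.74| = 13.66 K
ΔV = βV₀ΔT = (85×10⁻⁵)(188)(13.66) = 2.18 cm³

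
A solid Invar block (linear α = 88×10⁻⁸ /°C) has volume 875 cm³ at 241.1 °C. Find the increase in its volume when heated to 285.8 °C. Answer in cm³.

Isotropic solid: β ≈ 3α = 2.6×10⁻⁶ /K; ΔT = 44.7 K
ΔV = 3αV₀ΔT = 3(88×10⁻⁸)(875)(44.7) = 0.103 cm³

ΔV = 0.103 cm³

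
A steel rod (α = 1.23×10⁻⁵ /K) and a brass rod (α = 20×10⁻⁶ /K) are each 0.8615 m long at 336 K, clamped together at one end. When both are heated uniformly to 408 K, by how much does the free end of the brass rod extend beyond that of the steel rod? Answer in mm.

ΔT = 72 K
steel: ΔL = 1.23×10⁻⁵ × 0.8615 m × 72 = 7.6294×10⁻⁴ m = 0.76294 mm
brass: ΔL = 20×10⁻⁶ × 0.8615 m × 72 = 1.2406×10⁻³ m = 1.2406 mm
difference = 1.2406 − 0.76294 = 0.47766 mm

0.478 mm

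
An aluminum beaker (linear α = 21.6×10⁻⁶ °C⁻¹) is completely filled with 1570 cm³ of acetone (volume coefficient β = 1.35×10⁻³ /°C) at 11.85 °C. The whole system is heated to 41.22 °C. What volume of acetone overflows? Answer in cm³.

59.3 cm³

The beaker also expands: β_container ≈ 3α = 6.48×10⁻⁵ /K
Net overflow = V₀(β_liq − 3α_cont)ΔT
β − 3α = 1.35×10⁻³ − 6.48×10⁻⁵ = 1.2852×10⁻³ /K; ΔT = 29.37 K
ΔV = 1570 × 1.2852×10⁻³ × 29.37 = 59.3 cm³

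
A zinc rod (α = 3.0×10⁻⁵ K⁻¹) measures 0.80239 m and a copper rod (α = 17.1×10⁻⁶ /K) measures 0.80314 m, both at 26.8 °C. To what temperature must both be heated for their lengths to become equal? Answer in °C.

T = 99.35 °C

Equal length when α₁L₁ΔT − α₂L₂ΔT = L₂ − L₁ = 7.50×10⁻⁴ m
α₁L₁ = 2.40717×10⁻⁵, α₂L₂ = 1.3733694×10⁻⁵ → Δ(αL) = 1.0338006×10⁻⁵ m/K
ΔT = 7.50×10⁻⁴ / 1.0338006×10⁻⁵ = 72.5478 K, so T = 26.8 + 72.5478 = 99.3478 °C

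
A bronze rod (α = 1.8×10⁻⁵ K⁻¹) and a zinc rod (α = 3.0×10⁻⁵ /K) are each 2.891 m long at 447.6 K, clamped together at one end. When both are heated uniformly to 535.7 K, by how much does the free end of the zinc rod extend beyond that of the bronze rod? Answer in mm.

3.06 mm

ΔT = 88.1 K
bronze: ΔL = 1.8×10⁻⁵ × 2.891 m × 88.1 = 4.5845×10⁻³ m = 4.5845 mm
zinc: ΔL = 3.0×10⁻⁵ × 2.891 m × 88.1 = 7.6409×10⁻³ m = 7.6409 mm
difference = 7.6409 − 4.5845 = 3.0564 mm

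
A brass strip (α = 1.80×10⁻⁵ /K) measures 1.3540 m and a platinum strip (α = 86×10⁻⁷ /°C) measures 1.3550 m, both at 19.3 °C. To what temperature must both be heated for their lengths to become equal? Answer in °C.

L₁(1 + α₁ΔT) = L₂(1 + α₂ΔT) ⇒ ΔT = (L₂ − L₁)/(α₁L₁ − α₂L₂)
L₂ − L₁ = 1.3550 − 1.3540 = 1.00×10⁻³ m
α₁L₁ − α₂L₂ = 1.80×10⁻⁵×1.3540 − 86×10⁻⁷×1.3550 = 1.2719×10⁻⁵ m/K
ΔT = 1.00×10⁻³ / 1.2719×10⁻⁵ = 78.6225 K
T = 19.3 + 78.6225 = 97.9225 °C

T = 97.92 °C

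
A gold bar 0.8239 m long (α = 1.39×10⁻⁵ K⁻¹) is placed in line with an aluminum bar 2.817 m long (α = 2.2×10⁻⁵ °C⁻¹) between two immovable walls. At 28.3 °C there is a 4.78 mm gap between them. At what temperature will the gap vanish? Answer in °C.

T = 93.4 °C

Gap closes when ΔL₁ + ΔL₂ = 4.78 mm = 4.78×10⁻³ m
(α₁L₁ + α₂L₂)ΔT = g
α₁L₁ + α₂L₂ = 1.39×10⁻⁵×0.8239 + 2.2×10⁻⁵×2.817 = 7.342621×10⁻⁵ m/K
ΔT = 4.78×10⁻³ / 7.342621×10⁻⁵ = 65.099 K
T = 28.3 + 65.099 = 93.399 °C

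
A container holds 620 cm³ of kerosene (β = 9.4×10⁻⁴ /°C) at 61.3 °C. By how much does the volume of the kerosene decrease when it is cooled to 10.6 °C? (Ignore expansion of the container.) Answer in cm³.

|ΔT| = |10.6 − 61.3| = 50.7 K
ΔV = βV₀ΔT = (9.4×10⁻⁴)(620)(50.7) = 29.5 cm³

ΔV = 29.5 cm³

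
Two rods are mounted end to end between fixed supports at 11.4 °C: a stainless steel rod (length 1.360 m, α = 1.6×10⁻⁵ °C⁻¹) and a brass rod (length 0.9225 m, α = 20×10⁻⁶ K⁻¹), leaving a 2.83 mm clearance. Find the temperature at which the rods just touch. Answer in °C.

Gap closes when ΔL₁ + ΔL₂ = 2.83 mm = 2.83×10⁻³ m
(α₁L₁ + α₂L₂)ΔT = g
α₁L₁ + α₂L₂ = 1.6×10⁻⁵×1.360 + 20×10⁻⁶×0.9225 = 4.021×10⁻⁵ m/K
ΔT = 2.83×10⁻³ / 4.021×10⁻⁵ = 70.381 K
T = 11.4 + 70.381 = 81.781 °C

T = 81.8 °C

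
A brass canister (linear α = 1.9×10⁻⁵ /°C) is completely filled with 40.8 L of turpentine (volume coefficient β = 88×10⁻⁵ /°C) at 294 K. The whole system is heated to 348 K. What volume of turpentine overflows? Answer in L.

1.81 L

The canister also expands: β_container ≈ 3α = 5.7×10⁻⁵ /K
Net overflow = V₀(β_liq − 3α_cont)ΔT
β − 3α = 8.80×10⁻⁴ − 5.7×10⁻⁵ = 8.23×10⁻⁴ /K; ΔT = 54 K
ΔV = 40.8 × 8.23×10⁻⁴ × 54 = 1.81 L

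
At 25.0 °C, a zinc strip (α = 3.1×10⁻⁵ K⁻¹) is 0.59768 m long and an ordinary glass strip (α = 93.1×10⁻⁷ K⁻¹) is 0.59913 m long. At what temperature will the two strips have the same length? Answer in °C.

Equal length when α₁L₁ΔT − α₂L₂ΔT = L₂ − L₁ = 1.45×10⁻³ m
α₁L₁ = 1.852808×10⁻⁵, α₂L₂ = 5.5779003×10⁻⁶ → Δ(αL) = 1.29501797×10⁻⁵ m/K
ΔT = 1.45×10⁻³ / 1.29501797×10⁻⁵ = 111.968 K, so T = 25.0 + 111.968 = 136.968 °C

T = 137.0 °C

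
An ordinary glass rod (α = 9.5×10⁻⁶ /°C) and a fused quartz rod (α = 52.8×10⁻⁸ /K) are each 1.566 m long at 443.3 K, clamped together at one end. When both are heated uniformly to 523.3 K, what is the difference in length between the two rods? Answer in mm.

1.12 mm

ΔT = 80.0 K
ordinary glass: ΔL = 9.5×10⁻⁶ × 1.566 m × 80.0 = 1.1902×10⁻³ m = 1.1902 mm
fused quartz: ΔL = 52.8×10⁻⁸ × 1.566 m × 80.0 = 6.6148×10⁻⁵ m = 0.066148 mm
difference = 1.1902 − 0.066148 = 1.124052 mm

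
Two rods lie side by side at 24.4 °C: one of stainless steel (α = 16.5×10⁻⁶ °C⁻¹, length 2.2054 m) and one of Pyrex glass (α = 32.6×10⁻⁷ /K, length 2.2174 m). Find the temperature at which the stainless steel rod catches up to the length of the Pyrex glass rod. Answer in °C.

T = 435.9 °C

Equal length when α₁L₁ΔT − α₂L₂ΔT = L₂ − L₁ = 1.20×10⁻² m
α₁L₁ = 3.63891×10⁻⁵, α₂L₂ = 7.228724×10⁻⁶ → Δ(αL) = 2.9160376×10⁻⁵ m/K
ΔT = 1.20×10⁻² / 2.9160376×10⁻⁵ = 411.517 K, so T = 24.4 + 411.517 = 435.917 °C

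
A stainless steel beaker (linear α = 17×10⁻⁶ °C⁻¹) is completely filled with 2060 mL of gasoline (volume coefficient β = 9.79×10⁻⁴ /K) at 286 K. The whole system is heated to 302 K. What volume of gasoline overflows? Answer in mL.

The beaker also expands: β_container ≈ 3α = 5.1×10⁻⁵ /K
Net overflow = V₀(β_liq − 3α_cont)ΔT
β − 3α = 9.79×10⁻⁴ − 5.1×10⁻⁵ = 9.28×10⁻⁴ /K; ΔT = 16 K
ΔV = 2060 × 9.28×10⁻⁴ × 16 = 30.6 mL

30.6 mL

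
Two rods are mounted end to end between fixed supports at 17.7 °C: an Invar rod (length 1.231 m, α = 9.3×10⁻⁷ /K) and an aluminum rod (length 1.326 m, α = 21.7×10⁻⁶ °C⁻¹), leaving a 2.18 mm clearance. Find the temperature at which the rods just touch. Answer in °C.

T = 90.6 °C

α₁L₁ = 1.14483×10⁻⁶ m/K, α₂L₂ = 2.87742×10⁻⁵ m/K → total 2.991903×10⁻⁵ m/K
ΔT = g/(α₁L₁+α₂L₂) = 2.18×10⁻³ / 2.991903×10⁻⁵ = 72.863 K
T = 17.7 + 72.863 = 90.563 °C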